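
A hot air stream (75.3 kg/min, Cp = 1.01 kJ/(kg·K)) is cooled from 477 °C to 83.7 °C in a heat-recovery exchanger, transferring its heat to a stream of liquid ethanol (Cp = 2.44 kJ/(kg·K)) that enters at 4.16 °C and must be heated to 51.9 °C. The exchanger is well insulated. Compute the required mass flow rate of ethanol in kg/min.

ṁ_c = 257 kg/min

Heat released by hot stream: Q = 75.3 × 1.01 × (477 − 83.7) = 29912 kJ/min
Energy balance on cold side (adiabatic exchanger): Q = ṁ_c·Cp_c·(T_c,out − T_c,in)
ṁ_c = 29912 / [2.44 × (51.9 − 4.16)] = 256.78 kg/min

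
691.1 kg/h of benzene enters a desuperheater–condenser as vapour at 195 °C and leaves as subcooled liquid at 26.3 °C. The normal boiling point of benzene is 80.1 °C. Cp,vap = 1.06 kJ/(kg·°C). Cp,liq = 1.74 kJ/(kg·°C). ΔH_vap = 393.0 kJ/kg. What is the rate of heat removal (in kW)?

vapour 195→80.1 °C: -121.79 kJ/kg
condensation at 80.1 °C: -393 kJ/kg
liquid 80.1→26.3 °C: -93.612 kJ/kg
Δh = -121.79 + -393 + -93.612 = -608.41 kJ/kg
Q = ṁ·Δh = 691.1 kg/h × -608.41 kJ/kg = -420470 kJ/h
|Q| = 116.8 kW

Q_c = 117 kW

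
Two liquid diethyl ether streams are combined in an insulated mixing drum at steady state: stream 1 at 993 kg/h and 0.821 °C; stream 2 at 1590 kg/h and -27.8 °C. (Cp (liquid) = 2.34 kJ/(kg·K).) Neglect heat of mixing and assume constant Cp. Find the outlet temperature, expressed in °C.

T_out = -16.8 °C

No heat crosses the boundary, so H_out = H_in.
T_out = Σ ṁᵢCp,ᵢTᵢ / Σ ṁᵢCp,ᵢ
      = -101520 / 6044.2 = -16.797 °C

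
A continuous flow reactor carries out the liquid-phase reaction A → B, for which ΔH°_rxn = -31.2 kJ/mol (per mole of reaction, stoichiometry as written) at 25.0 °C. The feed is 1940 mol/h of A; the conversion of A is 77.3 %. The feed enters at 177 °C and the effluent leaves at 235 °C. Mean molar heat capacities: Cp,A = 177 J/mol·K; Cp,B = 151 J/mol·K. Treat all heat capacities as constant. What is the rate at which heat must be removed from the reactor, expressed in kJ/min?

Q_out = 584 kJ/min

Extent of reaction ξ = 0.773 × 1940 = 1499.6 mol/h
Reaction term: ξ·ΔH°_rxn = 1499.6 × -31.2 = -46788 kJ/h
Sensible, feed 177→25 °C: -52194 kJ/h
Outlet flows (mol/h): A 440.38, B 1499.6
Sensible, products 25→235 °C: 63922 kJ/h
Q = ΔH = -35060 kJ/h = -9.7389 kW
Heat removed = 584.33 kJ/min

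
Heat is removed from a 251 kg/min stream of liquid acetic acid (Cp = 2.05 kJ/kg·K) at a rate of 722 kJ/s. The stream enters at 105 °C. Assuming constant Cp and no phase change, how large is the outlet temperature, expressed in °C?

Q = 722 kJ/s = 43320 kJ/min
ΔT = Q/(ṁ·Cp) = 43320/(251×2.05) = 84.19 K
T_out = 105 − 84.19 = 20.81 °C

T_out = 20.8 °C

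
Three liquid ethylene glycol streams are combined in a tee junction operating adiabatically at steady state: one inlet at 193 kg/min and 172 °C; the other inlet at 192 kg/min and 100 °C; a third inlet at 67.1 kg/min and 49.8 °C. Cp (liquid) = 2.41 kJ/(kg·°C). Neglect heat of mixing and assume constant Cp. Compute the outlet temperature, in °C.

Energy balance with Q = 0: Σ ṁᵢCp,ᵢ(T_out − Tᵢ) = 0
T_out = Σ ṁᵢCp,ᵢTᵢ / Σ ṁᵢCp,ᵢ
      = 134330 / 1089.6 = 123.29 °C

T_out = 123 °C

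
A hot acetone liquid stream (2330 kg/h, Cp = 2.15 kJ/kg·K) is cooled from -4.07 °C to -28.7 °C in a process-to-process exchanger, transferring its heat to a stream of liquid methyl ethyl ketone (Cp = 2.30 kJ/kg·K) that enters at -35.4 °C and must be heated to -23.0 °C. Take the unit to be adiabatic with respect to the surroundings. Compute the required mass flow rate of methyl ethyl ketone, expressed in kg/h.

ṁ_c = 4330 kg/h

Heat released by hot stream: Q = 2330 × 2.15 × (-4.07 − -28.7) = 123380 kJ/h
Energy balance on cold side (adiabatic exchanger): Q = ṁ_c·Cp_c·(T_c,out − T_c,in)
ṁ_c = 123380 / [2.30 × (-23.0 − -35.4)] = 4326.2 kg/h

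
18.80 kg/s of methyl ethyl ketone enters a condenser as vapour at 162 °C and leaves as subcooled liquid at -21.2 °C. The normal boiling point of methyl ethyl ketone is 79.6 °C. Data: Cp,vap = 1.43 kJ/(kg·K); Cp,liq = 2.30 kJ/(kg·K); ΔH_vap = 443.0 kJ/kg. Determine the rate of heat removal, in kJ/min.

vapour 162→79.6 °C: -117.83 kJ/kg
condensation at 79.6 °C: -443 kJ/kg
liquid 79.6→-21.2 °C: -231.84 kJ/kg
Δh = -117.83 + -443 + -231.84 = -792.67 kJ/kg
Q = ṁ·Δh = 18.80 kg/s × -792.67 kJ/kg = -14902 kJ/s
|Q| = 14902 kW = 894130 kJ/min

Q_c = 894000 kJ/min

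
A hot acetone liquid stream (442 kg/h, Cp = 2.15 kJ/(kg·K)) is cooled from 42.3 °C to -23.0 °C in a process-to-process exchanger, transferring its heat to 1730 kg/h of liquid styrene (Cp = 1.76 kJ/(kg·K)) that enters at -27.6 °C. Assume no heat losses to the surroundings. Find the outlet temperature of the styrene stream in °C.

Heat released by hot stream: Q = 442 × 2.15 × (42.3 − -23.0) = 62055 kJ/h
Energy balance on cold side (adiabatic exchanger): Q = ṁ_c·Cp_c·(T_c,out − T_c,in)
T_c,out = -27.6 + 62055/(1730 × 1.76) = -7.2195 °C

T_c,out = -7.22 °C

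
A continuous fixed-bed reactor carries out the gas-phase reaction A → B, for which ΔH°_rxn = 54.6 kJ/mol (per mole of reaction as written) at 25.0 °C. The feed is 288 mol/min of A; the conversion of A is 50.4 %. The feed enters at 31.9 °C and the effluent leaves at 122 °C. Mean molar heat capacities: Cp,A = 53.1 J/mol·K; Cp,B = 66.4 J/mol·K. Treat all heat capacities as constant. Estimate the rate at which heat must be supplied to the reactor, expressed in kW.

Q_in = 158 kW

Extent of reaction ξ = 0.504 × 288 = 145.15 mol/min
Reaction term: ξ·ΔH°_rxn = 145.15 × 54.6 = 7925.3 kJ/min
Sensible, feed 31.9→25 °C: -105.52 kJ/min
Outlet flows (mol/min): A 142.85, B 145.15
Sensible, products 25→122 °C: 1670.7 kJ/min
Q = ΔH = 9490.4 kJ/min = 158.17 kW
Heat supplied = 158.17 kW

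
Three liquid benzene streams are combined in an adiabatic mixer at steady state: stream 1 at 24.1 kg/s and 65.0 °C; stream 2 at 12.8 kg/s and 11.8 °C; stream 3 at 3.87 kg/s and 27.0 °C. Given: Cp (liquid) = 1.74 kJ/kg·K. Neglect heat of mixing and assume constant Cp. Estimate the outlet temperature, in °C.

Adiabatic, steady state ⇒ Σ ṁᵢCp,ᵢ(T_out − Tᵢ) = 0
Σ ṁᵢCp,ᵢTᵢ = 24.1×1.74×65.0 + 12.8×1.74×11.8 + 3.87×1.74×27.0 = 3170.3
Σ ṁᵢCp,ᵢ = 24.1×1.74 + 12.8×1.74 + 3.87×1.74 = 70.94
T_out = 3170.3 / 70.94 = 44.69 °C

T_out = 44.7 °C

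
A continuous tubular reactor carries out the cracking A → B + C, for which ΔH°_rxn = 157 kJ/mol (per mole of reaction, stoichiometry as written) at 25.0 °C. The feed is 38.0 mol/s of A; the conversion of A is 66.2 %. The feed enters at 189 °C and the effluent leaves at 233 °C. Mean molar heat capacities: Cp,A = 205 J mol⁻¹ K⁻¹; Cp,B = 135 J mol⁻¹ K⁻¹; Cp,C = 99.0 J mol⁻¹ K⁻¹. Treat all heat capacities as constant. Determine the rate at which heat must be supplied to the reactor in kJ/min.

Extent of reaction ξ = 0.662 × 38.0 = 25.156 mol/s
Reaction term: ξ·ΔH°_rxn = 25.156 × 157 = 3949.5 kJ/s
Sensible, feed 189→25 °C: -1277.6 kJ/s
Outlet flows (mol/s): A 12.844, B 25.156, C 25.156
Sensible, products 25→233 °C: 1772.1 kJ/s
Q = ΔH = 4444 kJ/s = 4444 kW
Heat supplied = 266640 kJ/min

Q_in = 267000 kJ/min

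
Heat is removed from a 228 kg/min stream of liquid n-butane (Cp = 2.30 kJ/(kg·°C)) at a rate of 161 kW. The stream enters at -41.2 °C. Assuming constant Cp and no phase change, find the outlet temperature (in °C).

Q = 161 kW = 9660 kJ/min
ΔT = Q/(ṁ·Cp) = 9660/(228×2.30) = 18.421 K
T_out = -41.2 − 18.421 = -59.621 °C

T_out = -59.6 °C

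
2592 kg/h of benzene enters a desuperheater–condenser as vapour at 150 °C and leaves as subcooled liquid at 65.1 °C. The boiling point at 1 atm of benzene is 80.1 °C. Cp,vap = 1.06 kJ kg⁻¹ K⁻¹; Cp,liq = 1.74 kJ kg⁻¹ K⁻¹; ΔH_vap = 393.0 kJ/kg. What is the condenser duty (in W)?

Q_c = 355000 W

vapour 150→80.1 °C: -74.094 kJ/kg
condensation at 80.1 °C: -393 kJ/kg
liquid 80.1→65.1 °C: -26.1 kJ/kg
Δh = -74.094 + -393 + -26.1 = -493.19 kJ/kg
Q = ṁ·Δh = 2592 kg/h × -493.19 kJ/kg = -1.2784e+06 kJ/h
|Q| = 355.1 kW = 355100 W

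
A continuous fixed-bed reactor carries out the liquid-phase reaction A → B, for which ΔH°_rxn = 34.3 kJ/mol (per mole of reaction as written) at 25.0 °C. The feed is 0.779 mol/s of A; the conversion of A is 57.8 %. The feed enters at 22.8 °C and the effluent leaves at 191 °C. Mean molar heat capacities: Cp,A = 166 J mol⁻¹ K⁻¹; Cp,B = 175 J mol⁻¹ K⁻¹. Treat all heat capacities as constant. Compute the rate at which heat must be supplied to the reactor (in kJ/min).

Extent of reaction ξ = 0.578 × 0.779 = 0.45026 mol/s
Reaction term: ξ·ΔH°_rxn = 0.45026 × 34.3 = 15.444 kJ/s
Sensible, feed 22.8→25 °C: 0.28449 kJ/s
Outlet flows (mol/s): A 0.32874, B 0.45026
Sensible, products 25→191 °C: 22.139 kJ/s
Q = ΔH = 37.867 kJ/s = 37.867 kW
Heat supplied = 2272 kJ/min

Q_in = 2270 kJ/min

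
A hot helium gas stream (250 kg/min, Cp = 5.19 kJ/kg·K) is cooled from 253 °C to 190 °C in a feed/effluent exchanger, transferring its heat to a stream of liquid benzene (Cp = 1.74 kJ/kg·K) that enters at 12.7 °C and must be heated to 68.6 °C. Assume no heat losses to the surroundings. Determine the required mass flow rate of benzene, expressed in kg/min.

ṁ_c = 840 kg/min

Heat released by hot stream: Q = 250 × 5.19 × (253 − 190) = 81742 kJ/min
Energy balance on cold side (adiabatic exchanger): Q = ṁ_c·Cp_c·(T_c,out − T_c,in)
ṁ_c = 81742 / [1.74 × (68.6 − 12.7)] = 840.4 kg/min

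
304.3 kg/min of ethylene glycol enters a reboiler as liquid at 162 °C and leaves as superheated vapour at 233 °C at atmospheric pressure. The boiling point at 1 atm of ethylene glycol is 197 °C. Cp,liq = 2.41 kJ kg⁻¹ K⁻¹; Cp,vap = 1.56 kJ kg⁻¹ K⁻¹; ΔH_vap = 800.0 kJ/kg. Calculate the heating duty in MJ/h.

Q = 17200 MJ/h

liquid 162→197 °C: 84.35 kJ/kg
vaporisation at 197 °C: 800 kJ/kg
vapour 197→233 °C: 56.16 kJ/kg
Δh = 84.35 + 800 + 56.16 = 940.51 kJ/kg
Q = ṁ·Δh = 304.3 kg/min × 940.51 kJ/kg = 286200 kJ/min
|Q| = 4770 kW = 17172 MJ/h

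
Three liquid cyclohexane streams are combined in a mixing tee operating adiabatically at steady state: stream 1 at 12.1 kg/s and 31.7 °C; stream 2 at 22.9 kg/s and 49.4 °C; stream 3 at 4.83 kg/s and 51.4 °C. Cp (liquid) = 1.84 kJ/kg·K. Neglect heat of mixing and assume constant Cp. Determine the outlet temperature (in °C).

T_out = 44.3 °C

Adiabatic, steady state ⇒ Σ ṁᵢCp,ᵢ(T_out − Tᵢ) = 0
Σ ṁᵢCp,ᵢTᵢ = 12.1×1.84×31.7 + 22.9×1.84×49.4 + 4.83×1.84×51.4 = 3244.1
Σ ṁᵢCp,ᵢ = 12.1×1.84 + 22.9×1.84 + 4.83×1.84 = 73.287
T_out = 3244.1 / 73.287 = 44.265 °C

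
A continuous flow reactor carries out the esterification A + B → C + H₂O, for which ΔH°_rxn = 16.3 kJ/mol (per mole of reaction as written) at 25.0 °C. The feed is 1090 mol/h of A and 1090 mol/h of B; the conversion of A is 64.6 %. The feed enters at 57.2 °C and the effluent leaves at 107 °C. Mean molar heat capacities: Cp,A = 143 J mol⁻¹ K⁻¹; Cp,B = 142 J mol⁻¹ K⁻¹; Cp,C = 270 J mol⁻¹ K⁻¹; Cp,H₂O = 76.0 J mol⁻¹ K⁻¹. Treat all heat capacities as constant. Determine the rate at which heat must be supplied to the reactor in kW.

Extent of reaction ξ = 0.646 × 1090 = 704.14 mol/h
Reaction term: ξ·ΔH°_rxn = 704.14 × 16.3 = 11477 kJ/h
Sensible, feed 57.2→25 °C: -10003 kJ/h
Outlet flows (mol/h): A 385.86, B 385.86, C 704.14, H₂O 704.14
Sensible, products 25→107 °C: 28995 kJ/h
Q = ΔH = 30470 kJ/h = 8.4639 kW
Heat supplied = 8.4639 kW

Q_in = 8.46 kW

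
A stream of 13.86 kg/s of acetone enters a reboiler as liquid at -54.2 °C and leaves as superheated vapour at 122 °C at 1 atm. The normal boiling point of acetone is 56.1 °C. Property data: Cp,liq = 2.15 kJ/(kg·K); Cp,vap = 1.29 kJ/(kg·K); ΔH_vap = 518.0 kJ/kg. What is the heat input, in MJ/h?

Q = 41900 MJ/h

liquid -54.2→56.1 °C: 237.15 kJ/kg
vaporisation at 56.1 °C: 518 kJ/kg
vapour 56.1→122 °C: 85.011 kJ/kg
Δh = 237.15 + 518 + 85.011 = 840.16 kJ/kg
Q = ṁ·Δh = 13.86 kg/s × 840.16 kJ/kg = 11645 kJ/s
|Q| = 11645 kW = 41920 MJ/h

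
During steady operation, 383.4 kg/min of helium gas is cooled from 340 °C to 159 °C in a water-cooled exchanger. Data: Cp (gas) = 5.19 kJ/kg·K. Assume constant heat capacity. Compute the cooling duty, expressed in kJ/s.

Q_c = 6000 kJ/s

Q = ṁ·Cp·ΔT = 383.4 × 5.19 × (159 − 340) = -360160 kJ/min
Converting: 360160 / 60 s = 6002.7 kW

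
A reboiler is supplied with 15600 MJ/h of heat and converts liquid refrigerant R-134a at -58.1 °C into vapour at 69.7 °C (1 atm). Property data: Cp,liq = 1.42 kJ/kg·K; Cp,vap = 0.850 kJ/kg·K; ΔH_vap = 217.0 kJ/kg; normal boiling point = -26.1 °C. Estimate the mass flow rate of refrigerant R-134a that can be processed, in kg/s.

ṁ = 12.6 kg/s

Δh = 1.42×(-26.1−-58.1) + 217.0 + 0.850×(69.7−-26.1) = 343.87 kJ/kg
Q = 15600 MJ/h = 4333.3 kJ/s = 4333.3 kJ/s
ṁ = Q/Δh = 4333.3 / 343.87 = 12.602 kg/s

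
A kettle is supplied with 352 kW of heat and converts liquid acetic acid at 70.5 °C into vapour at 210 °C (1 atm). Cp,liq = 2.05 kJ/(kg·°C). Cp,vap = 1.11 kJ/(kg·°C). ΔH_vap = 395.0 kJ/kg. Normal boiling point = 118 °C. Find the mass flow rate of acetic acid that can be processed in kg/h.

ṁ = 2130 kg/h

Δh = 2.05×(118−70.5) + 395.0 + 1.11×(210−118) = 594.5 kJ/kg
Q = 352 kW = 352 kJ/s = 1.2672e+06 kJ/h
ṁ = Q/Δh = 1.2672e+06 / 594.5 = 2131.6 kg/h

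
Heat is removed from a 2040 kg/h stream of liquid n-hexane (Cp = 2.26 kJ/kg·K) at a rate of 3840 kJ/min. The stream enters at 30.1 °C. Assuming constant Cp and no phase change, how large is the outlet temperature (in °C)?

T_out = -19.9 °C

Q = 3840 kJ/min = 230400 kJ/h
ΔT = Q/(ṁ·Cp) = 230400/(2040×2.26) = 49.974 K
T_out = 30.1 − 49.974 = -19.874 °C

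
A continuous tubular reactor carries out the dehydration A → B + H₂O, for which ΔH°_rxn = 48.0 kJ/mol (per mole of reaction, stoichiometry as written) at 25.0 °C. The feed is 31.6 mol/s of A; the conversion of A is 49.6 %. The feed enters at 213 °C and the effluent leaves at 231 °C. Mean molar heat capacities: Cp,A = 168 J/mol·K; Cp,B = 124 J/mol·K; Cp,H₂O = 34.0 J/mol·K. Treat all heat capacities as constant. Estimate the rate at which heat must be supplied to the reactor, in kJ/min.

Q_in = 48900 kJ/min

Extent of reaction ξ = 0.496 × 31.6 = 15.674 mol/s
Reaction term: ξ·ΔH°_rxn = 15.674 × 48.0 = 752.33 kJ/s
Sensible, feed 213→25 °C: -998.05 kJ/s
Outlet flows (mol/s): A 15.926, B 15.674, H₂O 15.674
Sensible, products 25→231 °C: 1061.3 kJ/s
Q = ΔH = 815.6 kJ/s = 815.6 kW
Heat supplied = 48936 kJ/min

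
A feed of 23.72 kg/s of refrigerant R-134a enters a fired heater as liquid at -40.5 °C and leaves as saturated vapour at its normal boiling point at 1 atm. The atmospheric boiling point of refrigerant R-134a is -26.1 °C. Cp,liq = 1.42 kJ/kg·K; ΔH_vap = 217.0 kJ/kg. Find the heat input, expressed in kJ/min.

liquid -40.5→-26.1 °C: 20.448 kJ/kg
vaporisation at -26.1 °C: 217 kJ/kg
Δh = 20.448 + 217 = 237.45 kJ/kg
Q = ṁ·Δh = 23.72 kg/s × 237.45 kJ/kg = 5632.3 kJ/s
|Q| = 5632.3 kW = 337940 kJ/min

Q = 338000 kJ/min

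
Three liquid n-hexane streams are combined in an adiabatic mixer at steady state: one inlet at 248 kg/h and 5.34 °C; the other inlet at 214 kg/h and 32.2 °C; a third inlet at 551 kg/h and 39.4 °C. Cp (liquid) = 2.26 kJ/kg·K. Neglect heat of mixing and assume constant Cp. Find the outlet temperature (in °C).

T_out = 29.5 °C

Adiabatic, steady state ⇒ Σ ṁᵢCp,ᵢ(T_out − Tᵢ) = 0
Σ ṁᵢCp,ᵢTᵢ = 248×2.26×5.34 + 214×2.26×32.2 + 551×2.26×39.4 = 67629
Σ ṁᵢCp,ᵢ = 248×2.26 + 214×2.26 + 551×2.26 = 2289.4
T_out = 67629 / 2289.4 = 29.54 °C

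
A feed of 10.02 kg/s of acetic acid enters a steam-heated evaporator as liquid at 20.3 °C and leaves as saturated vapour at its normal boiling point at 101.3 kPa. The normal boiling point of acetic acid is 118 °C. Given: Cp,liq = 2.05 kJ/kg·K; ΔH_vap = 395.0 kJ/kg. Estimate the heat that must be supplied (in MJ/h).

liquid 20.3→118 °C: 200.28 kJ/kg
vaporisation at 118 °C: 395 kJ/kg
Δh = 200.28 + 395 = 595.28 kJ/kg
Q = ṁ·Δh = 10.02 kg/s × 595.28 kJ/kg = 5964.8 kJ/s
|Q| = 5964.8 kW = 21473 MJ/h

Q = 21500 MJ/h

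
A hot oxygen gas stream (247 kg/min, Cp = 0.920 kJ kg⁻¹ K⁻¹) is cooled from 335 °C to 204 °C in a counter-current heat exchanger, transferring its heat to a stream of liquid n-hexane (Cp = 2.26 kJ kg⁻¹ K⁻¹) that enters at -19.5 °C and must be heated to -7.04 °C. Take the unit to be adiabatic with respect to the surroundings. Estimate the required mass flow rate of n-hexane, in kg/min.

Heat released by hot stream: Q = 247 × 0.920 × (335 − 204) = 29768 kJ/min
Energy balance on cold side (adiabatic exchanger): Q = ṁ_c·Cp_c·(T_c,out − T_c,in)
ṁ_c = 29768 / [2.26 × (-7.04 − -19.5)] = 1057.1 kg/min

ṁ_c = 1060 kg/min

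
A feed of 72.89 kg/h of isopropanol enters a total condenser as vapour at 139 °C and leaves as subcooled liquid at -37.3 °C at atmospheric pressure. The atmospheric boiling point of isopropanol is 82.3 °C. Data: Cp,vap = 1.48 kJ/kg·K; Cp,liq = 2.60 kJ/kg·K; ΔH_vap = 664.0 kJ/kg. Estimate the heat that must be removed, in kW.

vapour 139→82.3 °C: -83.916 kJ/kg
condensation at 82.3 °C: -664 kJ/kg
liquid 82.3→-37.3 °C: -310.96 kJ/kg
Δh = -83.916 + -664 + -310.96 = -1058.9 kJ/kg
Q = ṁ·Δh = 72.89 kg/h × -1058.9 kJ/kg = -77181 kJ/h
|Q| = 21.439 kW

Q_c = 21.4 kW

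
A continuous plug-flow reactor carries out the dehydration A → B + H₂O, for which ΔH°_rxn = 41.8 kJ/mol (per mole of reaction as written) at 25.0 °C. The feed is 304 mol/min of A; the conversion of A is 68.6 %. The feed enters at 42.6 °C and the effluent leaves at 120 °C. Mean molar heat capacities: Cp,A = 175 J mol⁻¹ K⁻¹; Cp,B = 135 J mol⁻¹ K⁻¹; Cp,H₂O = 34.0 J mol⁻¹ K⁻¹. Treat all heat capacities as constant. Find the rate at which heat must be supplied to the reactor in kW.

Extent of reaction ξ = 0.686 × 304 = 208.54 mol/min
Reaction term: ξ·ΔH°_rxn = 208.54 × 41.8 = 8717.1 kJ/min
Sensible, feed 42.6→25 °C: -936.32 kJ/min
Outlet flows (mol/min): A 95.456, B 208.54, H₂O 208.54
Sensible, products 25→120 °C: 4935.1 kJ/min
Q = ΔH = 12716 kJ/min = 211.93 kW
Heat supplied = 211.93 kW

Q_in = 212 kW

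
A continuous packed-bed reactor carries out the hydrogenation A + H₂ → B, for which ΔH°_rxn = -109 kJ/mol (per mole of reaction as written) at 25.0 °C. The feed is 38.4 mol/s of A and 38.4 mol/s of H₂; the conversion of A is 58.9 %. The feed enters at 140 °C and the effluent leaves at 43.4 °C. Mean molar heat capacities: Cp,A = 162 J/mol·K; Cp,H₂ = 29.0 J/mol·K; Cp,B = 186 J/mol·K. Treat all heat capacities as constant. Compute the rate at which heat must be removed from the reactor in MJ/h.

Extent of reaction ξ = 0.589 × 38.4 = 22.618 mol/s
Reaction term: ξ·ΔH°_rxn = 22.618 × -109 = -2465.3 kJ/s
Sensible, feed 140→25 °C: -843.46 kJ/s
Outlet flows (mol/s): A 15.782, H₂ 15.782, B 22.618
Sensible, products 25→43.4 °C: 132.87 kJ/s
Q = ΔH = -3175.9 kJ/s = -3175.9 kW
Heat removed = 11433 MJ/h

Q_out = 11400 MJ/h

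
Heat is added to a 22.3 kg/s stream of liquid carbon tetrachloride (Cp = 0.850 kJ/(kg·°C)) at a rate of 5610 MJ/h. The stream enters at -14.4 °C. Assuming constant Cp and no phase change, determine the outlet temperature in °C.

T_out = 67.8 °C

Q = 5610 MJ/h = 1558.3 kJ/s
ΔT = Q/(ṁ·Cp) = 1558.3/(22.3×0.850) = 82.212 K
T_out = -14.4 + 82.212 = 67.812 °C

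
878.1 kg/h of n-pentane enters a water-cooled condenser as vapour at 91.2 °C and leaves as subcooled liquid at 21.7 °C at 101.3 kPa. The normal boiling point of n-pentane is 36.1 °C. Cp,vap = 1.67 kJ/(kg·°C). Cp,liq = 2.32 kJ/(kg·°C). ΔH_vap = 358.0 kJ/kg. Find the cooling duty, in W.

vapour 91.2→36.1 °C: -92.017 kJ/kg
condensation at 36.1 °C: -358 kJ/kg
liquid 36.1→21.7 °C: -33.408 kJ/kg
Δh = -92.017 + -358 + -33.408 = -483.43 kJ/kg
Q = ṁ·Δh = 878.1 kg/h × -483.43 kJ/kg = -424500 kJ/h
|Q| = 117.92 kW = 117920 W

Q_c = 118000 W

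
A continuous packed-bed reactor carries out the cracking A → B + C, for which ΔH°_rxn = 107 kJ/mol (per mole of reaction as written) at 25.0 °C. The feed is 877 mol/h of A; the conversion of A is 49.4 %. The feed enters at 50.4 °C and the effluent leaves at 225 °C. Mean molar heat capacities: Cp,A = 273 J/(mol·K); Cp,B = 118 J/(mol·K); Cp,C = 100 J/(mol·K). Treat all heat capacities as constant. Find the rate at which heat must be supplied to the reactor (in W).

Extent of reaction ξ = 0.494 × 877 = 433.24 mol/h
Reaction term: ξ·ΔH°_rxn = 433.24 × 107 = 46356 kJ/h
Sensible, feed 50.4→25 °C: -6081.3 kJ/h
Outlet flows (mol/h): A 443.76, B 433.24, C 433.24
Sensible, products 25→225 °C: 43119 kJ/h
Q = ΔH = 83394 kJ/h = 23.165 kW
Heat supplied = 23165 W

Q_in = 23200 W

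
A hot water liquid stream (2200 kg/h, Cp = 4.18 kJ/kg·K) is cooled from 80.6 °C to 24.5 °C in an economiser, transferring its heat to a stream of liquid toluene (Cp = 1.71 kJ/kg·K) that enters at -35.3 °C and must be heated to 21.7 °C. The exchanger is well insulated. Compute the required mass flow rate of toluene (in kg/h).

Heat released by hot stream: Q = 2200 × 4.18 × (80.6 − 24.5) = 515900 kJ/h
Energy balance on cold side (adiabatic exchanger): Q = ṁ_c·Cp_c·(T_c,out − T_c,in)
ṁ_c = 515900 / [1.71 × (21.7 − -35.3)] = 5292.9 kg/h

ṁ_c = 5290 kg/h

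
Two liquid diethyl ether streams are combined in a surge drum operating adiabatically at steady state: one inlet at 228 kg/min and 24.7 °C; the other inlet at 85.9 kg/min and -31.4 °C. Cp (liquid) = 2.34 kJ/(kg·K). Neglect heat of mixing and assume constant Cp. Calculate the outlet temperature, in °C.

Adiabatic, steady state ⇒ Σ ṁᵢCp,ᵢ(T_out − Tᵢ) = 0
Σ ṁᵢCp,ᵢTᵢ = 228×2.34×24.7 + 85.9×2.34×-31.4 = 6866.4
Σ ṁᵢCp,ᵢ = 228×2.34 + 85.9×2.34 = 734.53
T_out = 6866.4 / 734.53 = 9.348 °C

T_out = 9.35 °C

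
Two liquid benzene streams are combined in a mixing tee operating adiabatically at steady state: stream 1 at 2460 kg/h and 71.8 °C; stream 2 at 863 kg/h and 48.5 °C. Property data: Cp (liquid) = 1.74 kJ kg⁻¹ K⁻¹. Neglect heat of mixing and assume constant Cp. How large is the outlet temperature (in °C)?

T_out = 65.7 °C

No heat crosses the boundary, so H_out = H_in.
Σ ṁᵢCp,ᵢTᵢ = 2460×1.74×71.8 + 863×1.74×48.5 = 380160
Σ ṁᵢCp,ᵢ = 2460×1.74 + 863×1.74 = 5782
T_out = 380160 / 5782 = 65.749 °C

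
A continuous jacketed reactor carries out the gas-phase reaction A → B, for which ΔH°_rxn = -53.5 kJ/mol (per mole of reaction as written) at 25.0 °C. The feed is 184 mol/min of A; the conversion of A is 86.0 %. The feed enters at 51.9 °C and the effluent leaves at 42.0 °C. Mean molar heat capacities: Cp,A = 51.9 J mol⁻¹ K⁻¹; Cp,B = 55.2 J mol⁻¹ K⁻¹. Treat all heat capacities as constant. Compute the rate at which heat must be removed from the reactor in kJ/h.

Q_out = 513000 kJ/h

Extent of reaction ξ = 0.860 × 184 = 158.24 mol/min
Reaction term: ξ·ΔH°_rxn = 158.24 × -53.5 = -8465.8 kJ/min
Sensible, feed 51.9→25 °C: -256.88 kJ/min
Outlet flows (mol/min): A 25.76, B 158.24
Sensible, products 25→42.0 °C: 171.22 kJ/min
Q = ΔH = -8551.5 kJ/min = -142.53 kW
Heat removed = 513090 kJ/h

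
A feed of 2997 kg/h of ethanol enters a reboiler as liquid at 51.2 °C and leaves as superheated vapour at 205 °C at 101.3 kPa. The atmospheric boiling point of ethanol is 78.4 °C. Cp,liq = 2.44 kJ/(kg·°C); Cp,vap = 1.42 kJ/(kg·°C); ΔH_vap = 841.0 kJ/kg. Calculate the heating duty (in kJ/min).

liquid 51.2→78.4 °C: 66.368 kJ/kg
vaporisation at 78.4 °C: 841 kJ/kg
vapour 78.4→205 °C: 179.77 kJ/kg
Δh = 66.368 + 841 + 179.77 = 1087.1 kJ/kg
Q = ṁ·Δh = 2997 kg/h × 1087.1 kJ/kg = 3.2582e+06 kJ/h
|Q| = 905.04 kW = 54303 kJ/min

Q = 54300 kJ/min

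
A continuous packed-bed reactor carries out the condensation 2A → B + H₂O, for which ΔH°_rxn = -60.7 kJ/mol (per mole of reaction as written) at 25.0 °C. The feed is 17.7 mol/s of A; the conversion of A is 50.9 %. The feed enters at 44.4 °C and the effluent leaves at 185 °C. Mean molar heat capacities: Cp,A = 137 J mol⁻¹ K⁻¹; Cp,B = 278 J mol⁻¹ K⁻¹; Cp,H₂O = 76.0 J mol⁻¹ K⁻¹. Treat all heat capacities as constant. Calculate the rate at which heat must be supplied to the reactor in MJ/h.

Extent of reaction ξ = 0.509 × 17.7 / 2 = 4.5046 mol/s
Reaction term: ξ·ΔH°_rxn = 4.5046 × -60.7 = -273.43 kJ/s
Sensible, feed 44.4→25 °C: -47.043 kJ/s
Outlet flows (mol/s): A 8.6907, B 4.5046, H₂O 4.5046
Sensible, products 25→185 °C: 445.64 kJ/s
Q = ΔH = 125.17 kJ/s = 125.17 kW
Heat supplied = 450.61 MJ/h

Q_in = 451 MJ/h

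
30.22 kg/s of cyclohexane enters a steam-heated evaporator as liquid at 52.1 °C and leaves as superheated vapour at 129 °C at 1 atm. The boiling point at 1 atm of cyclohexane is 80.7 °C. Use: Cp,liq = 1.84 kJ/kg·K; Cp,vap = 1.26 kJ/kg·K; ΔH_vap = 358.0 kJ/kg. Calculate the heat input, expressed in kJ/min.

liquid 52.1→80.7 °C: 52.624 kJ/kg
vaporisation at 80.7 °C: 358 kJ/kg
vapour 80.7→129 °C: 60.858 kJ/kg
Δh = 52.624 + 358 + 60.858 = 471.48 kJ/kg
Q = ṁ·Δh = 30.22 kg/s × 471.48 kJ/kg = 14248 kJ/s
|Q| = 14248 kW = 854890 kJ/min

Q = 855000 kJ/min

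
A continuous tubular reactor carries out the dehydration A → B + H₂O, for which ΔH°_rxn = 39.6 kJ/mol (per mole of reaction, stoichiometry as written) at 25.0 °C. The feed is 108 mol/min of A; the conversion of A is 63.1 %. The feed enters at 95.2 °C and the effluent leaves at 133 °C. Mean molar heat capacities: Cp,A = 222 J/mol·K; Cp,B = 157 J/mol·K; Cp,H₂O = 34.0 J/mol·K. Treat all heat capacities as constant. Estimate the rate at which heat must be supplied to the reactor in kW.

Extent of reaction ξ = 0.631 × 108 = 68.148 mol/min
Reaction term: ξ·ΔH°_rxn = 68.148 × 39.6 = 2698.7 kJ/min
Sensible, feed 95.2→25 °C: -1683.1 kJ/min
Outlet flows (mol/min): A 39.852, B 68.148, H₂O 68.148
Sensible, products 25→133 °C: 2361.2 kJ/min
Q = ΔH = 3376.8 kJ/min = 56.28 kW
Heat supplied = 56.28 kW

Q_in = 56.3 kW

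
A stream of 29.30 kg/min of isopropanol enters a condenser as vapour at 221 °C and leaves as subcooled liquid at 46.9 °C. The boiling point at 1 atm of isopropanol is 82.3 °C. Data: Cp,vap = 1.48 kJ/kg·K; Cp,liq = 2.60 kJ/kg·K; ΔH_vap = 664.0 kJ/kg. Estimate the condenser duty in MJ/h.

Q_c = 1690 MJ/h

vapour 221→82.3 °C: -205.28 kJ/kg
condensation at 82.3 °C: -664 kJ/kg
liquid 82.3→46.9 °C: -92.04 kJ/kg
Δh = -205.28 + -664 + -92.04 = -961.32 kJ/kg
Q = ṁ·Δh = 29.30 kg/min × -961.32 kJ/kg = -28167 kJ/min
|Q| = 469.44 kW = 1690 MJ/h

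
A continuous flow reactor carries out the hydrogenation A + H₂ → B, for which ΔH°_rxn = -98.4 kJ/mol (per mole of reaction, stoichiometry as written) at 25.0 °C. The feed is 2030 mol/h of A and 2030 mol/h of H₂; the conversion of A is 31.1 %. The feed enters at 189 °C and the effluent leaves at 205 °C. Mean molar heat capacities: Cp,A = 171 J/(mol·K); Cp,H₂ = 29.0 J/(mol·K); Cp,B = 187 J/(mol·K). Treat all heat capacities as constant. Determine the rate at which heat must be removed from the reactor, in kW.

Q_out = 15.9 kW

Extent of reaction ξ = 0.311 × 2030 = 631.33 mol/h
Reaction term: ξ·ΔH°_rxn = 631.33 × -98.4 = -62123 kJ/h
Sensible, feed 189→25 °C: -66584 kJ/h
Outlet flows (mol/h): A 1398.7, H₂ 1398.7, B 631.33
Sensible, products 25→205 °C: 71603 kJ/h
Q = ΔH = -57104 kJ/h = -15.862 kW
Heat removed = 15.862 kW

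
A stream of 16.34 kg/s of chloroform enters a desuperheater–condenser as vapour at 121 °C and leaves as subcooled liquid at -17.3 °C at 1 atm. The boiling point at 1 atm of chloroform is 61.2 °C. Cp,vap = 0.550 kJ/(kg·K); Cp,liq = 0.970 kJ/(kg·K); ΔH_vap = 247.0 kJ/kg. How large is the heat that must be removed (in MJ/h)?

vapour 121→61.2 °C: -32.89 kJ/kg
condensation at 61.2 °C: -247 kJ/kg
liquid 61.2→-17.3 °C: -76.145 kJ/kg
Δh = -32.89 + -247 + -76.145 = -356.03 kJ/kg
Q = ṁ·Δh = 16.34 kg/s × -356.03 kJ/kg = -5817.6 kJ/s
|Q| = 5817.6 kW = 20943 MJ/h

Q_c = 20900 MJ/h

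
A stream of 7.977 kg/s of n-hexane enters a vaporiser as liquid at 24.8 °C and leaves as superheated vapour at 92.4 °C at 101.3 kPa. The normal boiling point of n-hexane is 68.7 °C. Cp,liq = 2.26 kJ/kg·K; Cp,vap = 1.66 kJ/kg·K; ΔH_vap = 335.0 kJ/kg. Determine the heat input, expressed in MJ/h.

Q = 13600 MJ/h

liquid 24.8→68.7 °C: 99.214 kJ/kg
vaporisation at 68.7 °C: 335 kJ/kg
vapour 68.7→92.4 °C: 39.342 kJ/kg
Δh = 99.214 + 335 + 39.342 = 473.56 kJ/kg
Q = ṁ·Δh = 7.977 kg/s × 473.56 kJ/kg = 3777.6 kJ/s
|Q| = 3777.6 kW = 13599 MJ/h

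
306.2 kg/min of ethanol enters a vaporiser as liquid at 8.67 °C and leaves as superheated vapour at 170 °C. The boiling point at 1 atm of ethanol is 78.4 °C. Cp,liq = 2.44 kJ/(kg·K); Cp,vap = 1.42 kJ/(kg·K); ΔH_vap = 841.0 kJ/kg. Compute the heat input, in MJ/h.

liquid 8.67→78.4 °C: 170.14 kJ/kg
vaporisation at 78.4 °C: 841 kJ/kg
vapour 78.4→170 °C: 130.07 kJ/kg
Δh = 170.14 + 841 + 130.07 = 1141.2 kJ/kg
Q = ṁ·Δh = 306.2 kg/min × 1141.2 kJ/kg = 349440 kJ/min
|Q| = 5824 kW = 20966 MJ/h

Q = 21000 MJ/h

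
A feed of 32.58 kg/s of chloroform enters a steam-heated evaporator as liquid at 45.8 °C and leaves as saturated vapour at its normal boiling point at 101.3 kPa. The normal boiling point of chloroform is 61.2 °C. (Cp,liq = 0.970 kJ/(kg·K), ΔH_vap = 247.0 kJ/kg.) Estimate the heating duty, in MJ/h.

liquid 45.8→61.2 °C: 14.938 kJ/kg
vaporisation at 61.2 °C: 247 kJ/kg
Δh = 14.938 + 247 = 261.94 kJ/kg
Q = ṁ·Δh = 32.58 kg/s × 261.94 kJ/kg = 8533.9 kJ/s
|Q| = 8533.9 kW = 30722 MJ/h

Q = 30700 MJ/h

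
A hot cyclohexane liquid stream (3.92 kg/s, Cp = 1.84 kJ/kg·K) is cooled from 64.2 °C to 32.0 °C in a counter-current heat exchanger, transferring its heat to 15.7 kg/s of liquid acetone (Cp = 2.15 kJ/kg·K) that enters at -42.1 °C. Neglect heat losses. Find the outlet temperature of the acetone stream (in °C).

Heat released by hot stream: Q = 3.92 × 1.84 × (64.2 − 32.0) = 232.25 kJ/s
Energy balance on cold side (adiabatic exchanger): Q = ṁ_c·Cp_c·(T_c,out − T_c,in)
T_c,out = -42.1 + 232.25/(15.7 × 2.15) = -35.219 °C

T_c,out = -35.2 °C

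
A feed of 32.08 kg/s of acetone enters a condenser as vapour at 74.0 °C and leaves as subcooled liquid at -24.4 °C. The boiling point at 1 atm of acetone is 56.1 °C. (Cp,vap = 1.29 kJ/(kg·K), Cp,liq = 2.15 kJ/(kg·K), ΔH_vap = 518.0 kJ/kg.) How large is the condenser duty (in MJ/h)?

Q_c = 82500 MJ/h

vapour 74.0→56.1 °C: -23.091 kJ/kg
condensation at 56.1 °C: -518 kJ/kg
liquid 56.1→-24.4 °C: -173.07 kJ/kg
Δh = -23.091 + -518 + -173.07 = -714.17 kJ/kg
Q = ṁ·Δh = 32.08 kg/s × -714.17 kJ/kg = -22910 kJ/s
|Q| = 22910 kW = 82478 MJ/h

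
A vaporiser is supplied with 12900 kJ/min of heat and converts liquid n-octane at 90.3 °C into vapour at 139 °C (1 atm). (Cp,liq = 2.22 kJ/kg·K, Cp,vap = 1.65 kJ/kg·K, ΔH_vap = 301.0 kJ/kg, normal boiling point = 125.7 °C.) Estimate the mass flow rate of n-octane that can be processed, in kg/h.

Δh = 2.22×(125.7−90.3) + 301.0 + 1.65×(139−125.7) = 401.53 kJ/kg
Q = 12900 kJ/min = 215 kJ/s = 774000 kJ/h
ṁ = Q/Δh = 774000 / 401.53 = 1927.6 kg/h

ṁ = 1930 kg/h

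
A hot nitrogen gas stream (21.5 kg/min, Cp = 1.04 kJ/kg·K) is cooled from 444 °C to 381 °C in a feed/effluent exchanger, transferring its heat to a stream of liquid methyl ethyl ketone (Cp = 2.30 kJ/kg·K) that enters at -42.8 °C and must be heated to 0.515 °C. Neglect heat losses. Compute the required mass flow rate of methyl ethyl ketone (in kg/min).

ṁ_c = 14.1 kg/min

Heat released by hot stream: Q = 21.5 × 1.04 × (444 − 381) = 1408.7 kJ/min
Energy balance on cold side (adiabatic exchanger): Q = ṁ_c·Cp_c·(T_c,out − T_c,in)
ṁ_c = 1408.7 / [2.30 × (0.515 − -42.8)] = 14.14 kg/min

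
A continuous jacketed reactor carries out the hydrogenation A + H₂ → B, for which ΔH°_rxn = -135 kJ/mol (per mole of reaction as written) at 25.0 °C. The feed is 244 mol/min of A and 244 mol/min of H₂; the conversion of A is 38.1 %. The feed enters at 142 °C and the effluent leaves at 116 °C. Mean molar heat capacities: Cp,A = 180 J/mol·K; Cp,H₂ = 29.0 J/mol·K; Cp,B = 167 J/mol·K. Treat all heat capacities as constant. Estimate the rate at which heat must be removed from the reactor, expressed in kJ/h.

Extent of reaction ξ = 0.381 × 244 = 92.964 mol/min
Reaction term: ξ·ΔH°_rxn = 92.964 × -135 = -12550 kJ/min
Sensible, feed 142→25 °C: -5966.5 kJ/min
Outlet flows (mol/min): A 151.04, H₂ 151.04, B 92.964
Sensible, products 25→116 °C: 4285.3 kJ/min
Q = ΔH = -14231 kJ/min = -237.19 kW
Heat removed = 853880 kJ/h

Q_out = 854000 kJ/h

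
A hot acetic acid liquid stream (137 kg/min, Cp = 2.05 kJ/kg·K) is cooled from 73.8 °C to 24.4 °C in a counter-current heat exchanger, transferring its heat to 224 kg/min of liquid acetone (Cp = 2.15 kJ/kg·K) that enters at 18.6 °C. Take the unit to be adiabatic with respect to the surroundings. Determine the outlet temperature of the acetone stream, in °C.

T_c,out = 47.4 °C

Heat released by hot stream: Q = 137 × 2.05 × (73.8 − 24.4) = 13874 kJ/min
Energy balance on cold side (adiabatic exchanger): Q = ṁ_c·Cp_c·(T_c,out − T_c,in)
T_c,out = 18.6 + 13874/(224 × 2.15) = 47.408 °C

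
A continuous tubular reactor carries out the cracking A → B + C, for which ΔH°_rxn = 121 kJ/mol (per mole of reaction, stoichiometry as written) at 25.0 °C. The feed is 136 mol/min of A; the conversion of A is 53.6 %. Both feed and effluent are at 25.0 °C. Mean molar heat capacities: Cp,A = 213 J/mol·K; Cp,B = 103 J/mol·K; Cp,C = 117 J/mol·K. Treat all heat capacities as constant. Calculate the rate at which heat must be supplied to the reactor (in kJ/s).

Q_in = 147 kJ/s

Extent of reaction ξ = 0.536 × 136 = 72.896 mol/min
Reaction term: ξ·ΔH°_rxn = 72.896 × 121 = 8820.4 kJ/min
Q = ΔH = 8820.4 kJ/min = 147.01 kW
Heat supplied = 147.01 kJ/s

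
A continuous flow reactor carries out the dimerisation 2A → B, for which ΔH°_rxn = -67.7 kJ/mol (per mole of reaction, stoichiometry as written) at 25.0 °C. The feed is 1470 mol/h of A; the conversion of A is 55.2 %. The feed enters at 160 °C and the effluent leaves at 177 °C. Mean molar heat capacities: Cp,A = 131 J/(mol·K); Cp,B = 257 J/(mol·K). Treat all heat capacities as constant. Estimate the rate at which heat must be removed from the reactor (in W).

Q_out = 6810 W

Extent of reaction ξ = 0.552 × 1470 / 2 = 405.72 mol/h
Reaction term: ξ·ΔH°_rxn = 405.72 × -67.7 = -27467 kJ/h
Sensible, feed 160→25 °C: -25997 kJ/h
Outlet flows (mol/h): A 658.56, B 405.72
Sensible, products 25→177 °C: 28962 kJ/h
Q = ΔH = -24502 kJ/h = -6.8061 kW
Heat removed = 6806.1 W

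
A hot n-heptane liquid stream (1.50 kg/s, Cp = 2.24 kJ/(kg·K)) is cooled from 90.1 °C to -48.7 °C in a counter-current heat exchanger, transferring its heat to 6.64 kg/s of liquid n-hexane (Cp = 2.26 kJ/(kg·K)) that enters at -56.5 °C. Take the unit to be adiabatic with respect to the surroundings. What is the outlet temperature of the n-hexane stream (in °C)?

T_c,out = -25.4 °C

Heat released by hot stream: Q = 1.50 × 2.24 × (90.1 − -48.7) = 466.37 kJ/s
Energy balance on cold side (adiabatic exchanger): Q = ṁ_c·Cp_c·(T_c,out − T_c,in)
T_c,out = -56.5 + 466.37/(6.64 × 2.26) = -25.422 °C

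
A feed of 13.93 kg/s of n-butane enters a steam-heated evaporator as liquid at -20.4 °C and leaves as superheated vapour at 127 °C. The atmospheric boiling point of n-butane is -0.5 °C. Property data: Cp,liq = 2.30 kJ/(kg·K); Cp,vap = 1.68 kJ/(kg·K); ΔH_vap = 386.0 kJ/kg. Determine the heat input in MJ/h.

Q = 32400 MJ/h

liquid -20.4→-0.5 °C: 45.77 kJ/kg
vaporisation at -0.5 °C: 386 kJ/kg
vapour -0.5→127 °C: 214.2 kJ/kg
Δh = 45.77 + 386 + 214.2 = 645.97 kJ/kg
Q = ṁ·Δh = 13.93 kg/s × 645.97 kJ/kg = 8998.4 kJ/s
|Q| = 8998.4 kW = 32394 MJ/h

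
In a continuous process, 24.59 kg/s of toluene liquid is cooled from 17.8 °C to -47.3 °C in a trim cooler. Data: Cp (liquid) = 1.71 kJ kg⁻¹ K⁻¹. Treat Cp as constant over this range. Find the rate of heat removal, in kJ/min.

Q = ṁ·Cp·ΔT = 24.59 × 1.71 × (-47.3 − 17.8) = -2737.4 kJ/s
Cooling duty = 164240 kJ/min

Q_c = 164000 kJ/min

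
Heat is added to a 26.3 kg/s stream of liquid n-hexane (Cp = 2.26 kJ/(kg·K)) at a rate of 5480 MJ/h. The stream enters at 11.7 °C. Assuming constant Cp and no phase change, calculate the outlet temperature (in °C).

Q = 5480 MJ/h = 1522.2 kJ/s
ΔT = Q/(ṁ·Cp) = 1522.2/(26.3×2.26) = 25.61 K
T_out = 11.7 + 25.61 = 37.31 °C

T_out = 37.3 °C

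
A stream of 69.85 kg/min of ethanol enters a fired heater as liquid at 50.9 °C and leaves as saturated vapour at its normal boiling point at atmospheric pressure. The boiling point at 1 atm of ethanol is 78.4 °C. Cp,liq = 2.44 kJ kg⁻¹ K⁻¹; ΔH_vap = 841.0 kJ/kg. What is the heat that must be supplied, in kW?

Q = 1060 kW

liquid 50.9→78.4 °C: 67.1 kJ/kg
vaporisation at 78.4 °C: 841 kJ/kg
Δh = 67.1 + 841 = 908.1 kJ/kg
Q = ṁ·Δh = 69.85 kg/min × 908.1 kJ/kg = 63431 kJ/min
|Q| = 1057.2 kW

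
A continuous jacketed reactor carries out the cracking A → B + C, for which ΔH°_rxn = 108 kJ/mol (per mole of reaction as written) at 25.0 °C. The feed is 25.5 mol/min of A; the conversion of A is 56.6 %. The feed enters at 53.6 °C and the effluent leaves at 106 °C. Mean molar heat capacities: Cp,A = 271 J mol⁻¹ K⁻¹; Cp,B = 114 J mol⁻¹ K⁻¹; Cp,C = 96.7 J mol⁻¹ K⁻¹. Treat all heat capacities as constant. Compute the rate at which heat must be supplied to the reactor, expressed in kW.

Extent of reaction ξ = 0.566 × 25.5 = 14.433 mol/min
Reaction term: ξ·ΔH°_rxn = 14.433 × 108 = 1558.8 kJ/min
Sensible, feed 53.6→25 °C: -197.64 kJ/min
Outlet flows (mol/min): A 11.067, B 14.433, C 14.433
Sensible, products 25→106 °C: 489.26 kJ/min
Q = ΔH = 1850.4 kJ/min = 30.84 kW
Heat supplied = 30.84 kW

Q_in = 30.8 kW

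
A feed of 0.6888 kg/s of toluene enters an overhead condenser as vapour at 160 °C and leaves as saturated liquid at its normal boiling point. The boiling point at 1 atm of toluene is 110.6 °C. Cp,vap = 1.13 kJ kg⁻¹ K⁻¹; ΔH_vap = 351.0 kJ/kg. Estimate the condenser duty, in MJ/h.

Q_c = 1010 MJ/h

vapour 160→110.6 °C: -55.822 kJ/kg
condensation at 110.6 °C: -351 kJ/kg
Δh = -55.822 + -351 = -406.82 kJ/kg
Q = ṁ·Δh = 0.6888 kg/s × -406.82 kJ/kg = -280.22 kJ/s
|Q| = 280.22 kW = 1008.8 MJ/h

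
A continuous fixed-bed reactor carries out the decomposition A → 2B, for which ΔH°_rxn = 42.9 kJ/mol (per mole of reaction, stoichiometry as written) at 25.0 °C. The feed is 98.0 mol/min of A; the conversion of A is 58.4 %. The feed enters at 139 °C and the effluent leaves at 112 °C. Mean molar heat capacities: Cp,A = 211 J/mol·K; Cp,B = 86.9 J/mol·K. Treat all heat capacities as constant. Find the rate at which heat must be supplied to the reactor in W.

Q_in = 28500 W

Extent of reaction ξ = 0.584 × 98.0 = 57.232 mol/min
Reaction term: ξ·ΔH°_rxn = 57.232 × 42.9 = 2455.3 kJ/min
Sensible, feed 139→25 °C: -2357.3 kJ/min
Outlet flows (mol/min): A 40.768, B 114.46
Sensible, products 25→112 °C: 1613.8 kJ/min
Q = ΔH = 1711.7 kJ/min = 28.529 kW
Heat supplied = 28529 W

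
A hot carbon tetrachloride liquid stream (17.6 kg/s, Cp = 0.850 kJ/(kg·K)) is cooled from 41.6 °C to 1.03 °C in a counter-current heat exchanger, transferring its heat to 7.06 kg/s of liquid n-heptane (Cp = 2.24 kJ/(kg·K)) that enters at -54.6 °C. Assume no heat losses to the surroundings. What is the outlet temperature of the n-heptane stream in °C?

T_c,out = -16.2 °C

Heat released by hot stream: Q = 17.6 × 0.850 × (41.6 − 1.03) = 606.93 kJ/s
Energy balance on cold side (adiabatic exchanger): Q = ṁ_c·Cp_c·(T_c,out − T_c,in)
T_c,out = -54.6 + 606.93/(7.06 × 2.24) = -16.222 °C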